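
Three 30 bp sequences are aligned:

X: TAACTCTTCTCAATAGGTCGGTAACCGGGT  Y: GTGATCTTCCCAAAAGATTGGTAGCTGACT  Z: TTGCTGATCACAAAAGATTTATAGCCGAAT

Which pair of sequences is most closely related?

X–Y: 12/30 differ, p = 0.400, d = 0.572.
X–Z: 13/30 differ, p = 0.433, d = 0.647.
Y–Z: 9/30 differ, p = 0.300, d = 0.383.
The smallest distance is between Y and Z.

Y and Z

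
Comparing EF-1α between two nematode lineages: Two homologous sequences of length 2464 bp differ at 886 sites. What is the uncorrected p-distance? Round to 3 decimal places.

0.360

p = 886/2464 = 0.359577… ≈ 0.360 (to 3 d.p.).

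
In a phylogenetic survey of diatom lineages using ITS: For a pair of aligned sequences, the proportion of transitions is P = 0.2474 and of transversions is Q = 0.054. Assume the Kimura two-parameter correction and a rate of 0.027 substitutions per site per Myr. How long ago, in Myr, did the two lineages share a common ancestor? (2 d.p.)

Under the Kimura two-parameter model, d = −½ ln(1 − 2P − Q) − ¼ ln(1 − 2Q).
1 − 2P − Q = 0.4512, giving −½ ln(0.4512) = 0.397922.
1 − 2Q = 0.892, giving −¼ ln(0.892) = 0.028572.
d = 0.397922 + 0.028572 = 0.426494.
Under a molecular clock d = 2μt, so t = d/(2μ) = 0.426494 / (2 × 0.027) = 7.90 Myr.

7.90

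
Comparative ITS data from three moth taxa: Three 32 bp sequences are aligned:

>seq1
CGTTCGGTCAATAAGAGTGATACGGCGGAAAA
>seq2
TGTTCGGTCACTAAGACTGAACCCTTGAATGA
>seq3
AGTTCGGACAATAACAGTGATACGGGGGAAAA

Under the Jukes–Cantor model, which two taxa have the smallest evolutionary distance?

seq1 and seq3

seq1–seq2: 11/32 differ, p = 0.344, d = 0.460.
seq1–seq3: 4/32 differ, p = 0.125, d = 0.137.
seq2–seq3: 13/32 differ, p = 0.406, d = 0.585.
The smallest distance is between seq1 and seq3.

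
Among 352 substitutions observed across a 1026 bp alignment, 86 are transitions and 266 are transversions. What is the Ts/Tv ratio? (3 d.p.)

R = 86/266 = 0.323308… ≈ 0.323 (to 3 d.p.).

0.323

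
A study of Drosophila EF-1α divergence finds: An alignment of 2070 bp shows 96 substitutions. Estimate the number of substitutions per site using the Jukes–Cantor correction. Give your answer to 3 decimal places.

0.048

p = 96/2070 ≈ 0.046377.
d = −(3/4) ln(1 − 4p/3) = −0.75 ln(1 − 0.061836) = −0.75 ln(0.938164)
  = −0.75 × (-0.063831) = 0.047873 substitutions/site.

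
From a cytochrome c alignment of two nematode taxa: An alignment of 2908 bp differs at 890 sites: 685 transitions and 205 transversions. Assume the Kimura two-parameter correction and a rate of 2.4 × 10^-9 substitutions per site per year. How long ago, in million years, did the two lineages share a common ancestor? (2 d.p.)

89.17

P = 685/2908 ≈ 0.235557 and Q = 205/2908 ≈ 0.070495.
Under the Kimura two-parameter model, d = −½ ln(1 − 2P − Q) − ¼ ln(1 − 2Q).
1 − 2P − Q = 0.458391, giving −½ ln(0.458391) = 0.390016.
1 − 2Q = 0.85901, giving −¼ ln(0.85901) = 0.037994.
d = 0.390016 + 0.037994 = 0.428010.
Under a molecular clock d = 2μt, so t = d/(2μ) = 0.428010 / (2 × 2.4 × 10^-9) = 89.17 million years.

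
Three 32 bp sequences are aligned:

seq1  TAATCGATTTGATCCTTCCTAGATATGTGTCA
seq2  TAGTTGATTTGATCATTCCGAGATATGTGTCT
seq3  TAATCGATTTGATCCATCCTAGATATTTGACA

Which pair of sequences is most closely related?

seq1 and seq3

seq1–seq2: 5/32 differ, p = 0.156, d = 0.175.
seq1–seq3: 3/32 differ, p = 0.094, d = 0.100.
seq2–seq3: 8/32 differ, p = 0.250, d = 0.304.
The smallest distance is between seq1 and seq3.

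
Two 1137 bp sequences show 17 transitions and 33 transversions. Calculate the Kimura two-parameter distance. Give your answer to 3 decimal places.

0.045

P = 17/1137 ≈ 0.014952 and Q = 33/1137 ≈ 0.029024.
Under the Kimura two-parameter model, d = −½ ln(1 − 2P − Q) − ¼ ln(1 − 2Q).
1 − 2P − Q = 0.941072, giving −½ ln(0.941072) = 0.030368.
1 − 2Q = 0.941952, giving −¼ ln(0.941952) = 0.014950.
d = 0.030368 + 0.014950 = 0.045318.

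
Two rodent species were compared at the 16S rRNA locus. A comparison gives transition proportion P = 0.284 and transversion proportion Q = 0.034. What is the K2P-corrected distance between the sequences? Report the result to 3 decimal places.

Under the Kimura two-parameter model, d = −½ ln(1 − 2P − Q) − ¼ ln(1 − 2Q).
1 − 2P − Q = 0.398, giving −½ ln(0.398) = 0.460652.
1 − 2Q = 0.932, giving −¼ ln(0.932) = 0.017606.
d = 0.460652 + 0.017606 = 0.478258.

0.478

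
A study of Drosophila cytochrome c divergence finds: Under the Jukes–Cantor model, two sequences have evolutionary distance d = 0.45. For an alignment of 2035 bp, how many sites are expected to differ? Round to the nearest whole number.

Invert JC69: p = (3/4)(1 − e^(−4d/3)) = 0.75 × (1 − e^(-0.6)) = 0.75 × (1 − 0.548812) = 0.338391.
Expected differing sites = pL ≈ 0.338391 × 2035 = 688.625685 ≈ 689.

689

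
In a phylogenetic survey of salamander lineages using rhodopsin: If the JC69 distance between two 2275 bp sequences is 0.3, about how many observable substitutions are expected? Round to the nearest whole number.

563

Invert JC69: p = (3/4)(1 − e^(−4d/3)) = 0.75 × (1 − e^(-0.4)) = 0.75 × (1 − 0.670320) = 0.247260.
Expected differing sites = pL ≈ 0.247260 × 2275 = 562.5165 ≈ 563.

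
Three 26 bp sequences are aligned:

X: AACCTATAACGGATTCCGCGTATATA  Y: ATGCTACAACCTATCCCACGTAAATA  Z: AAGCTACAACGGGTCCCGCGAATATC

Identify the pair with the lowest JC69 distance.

X and Z

X–Y: 8/26 differ, p = 0.308, d = 0.396.
X–Z: 6/26 differ, p = 0.231, d = 0.276.
Y–Z: 8/26 differ, p = 0.308, d = 0.396.
The smallest distance is between X and Z.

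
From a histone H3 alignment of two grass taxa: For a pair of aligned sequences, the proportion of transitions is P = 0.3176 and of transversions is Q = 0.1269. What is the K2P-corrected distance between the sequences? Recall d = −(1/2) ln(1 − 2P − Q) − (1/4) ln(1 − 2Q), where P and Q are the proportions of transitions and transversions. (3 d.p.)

0.791

Under the Kimura two-parameter model, d = −½ ln(1 − 2P − Q) − ¼ ln(1 − 2Q).
1 − 2P − Q = 0.2379, giving −½ ln(0.2379) = 0.717952.
1 − 2Q = 0.7462, giving −¼ ln(0.7462) = 0.073190.
d = 0.717952 + 0.073190 = 0.791142.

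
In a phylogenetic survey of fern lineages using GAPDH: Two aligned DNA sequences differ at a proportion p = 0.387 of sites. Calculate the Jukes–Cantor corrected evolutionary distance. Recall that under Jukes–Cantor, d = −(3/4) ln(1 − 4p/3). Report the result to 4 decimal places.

0.5443

d = −(3/4) ln(1 − 4p/3) = −0.75 ln(1 − 0.516) = −0.75 ln(0.484)
  = −0.75 × (-0.725670) = 0.544253 substitutions/site.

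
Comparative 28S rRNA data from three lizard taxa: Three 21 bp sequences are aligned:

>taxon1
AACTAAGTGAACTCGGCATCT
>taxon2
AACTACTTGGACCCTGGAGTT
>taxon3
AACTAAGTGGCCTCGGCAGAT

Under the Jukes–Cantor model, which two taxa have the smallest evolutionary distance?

taxon1–taxon2: 8/21 differ, p = 0.381, d = 0.532.
taxon1–taxon3: 4/21 differ, p = 0.190, d = 0.220.
taxon2–taxon3: 7/21 differ, p = 0.333, d = 0.441.
The smallest distance is between taxon1 and taxon3.

taxon1 and taxon3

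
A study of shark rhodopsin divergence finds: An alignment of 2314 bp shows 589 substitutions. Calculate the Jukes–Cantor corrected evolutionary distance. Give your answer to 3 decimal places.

p = 589/2314 ≈ 0.254538.
d = −(3/4) ln(1 − 4p/3) = −0.75 ln(1 − 0.339384) = −0.75 ln(0.660616)
  = −0.75 × (-0.414583) = 0.310937 substitutions/site.

0.311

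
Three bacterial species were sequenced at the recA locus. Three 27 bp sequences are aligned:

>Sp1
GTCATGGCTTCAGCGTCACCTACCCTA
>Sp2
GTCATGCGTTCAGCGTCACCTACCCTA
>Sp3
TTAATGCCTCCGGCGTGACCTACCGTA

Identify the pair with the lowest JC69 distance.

Sp1 and Sp2

Sp1–Sp2: 2/27 differ, p = 0.074, d = 0.078.
Sp1–Sp3: 7/27 differ, p = 0.259, d = 0.318.
Sp2–Sp3: 7/27 differ, p = 0.259, d = 0.318.
The smallest distance is between Sp1 and Sp2.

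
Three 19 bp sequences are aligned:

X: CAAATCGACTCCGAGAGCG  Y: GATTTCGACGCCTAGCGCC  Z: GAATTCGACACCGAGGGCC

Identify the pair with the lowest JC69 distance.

Y and Z

X–Y: 7/19 differ, p = 0.368, d = 0.507.
X–Z: 5/19 differ, p = 0.263, d = 0.324.
Y–Z: 4/19 differ, p = 0.211, d = 0.247.
The smallest distance is between Y and Z.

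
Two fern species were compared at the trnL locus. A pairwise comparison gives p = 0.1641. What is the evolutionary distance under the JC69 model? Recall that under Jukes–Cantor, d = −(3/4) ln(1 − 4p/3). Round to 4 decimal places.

d = −(3/4) ln(1 − 4p/3) = −0.75 ln(1 − 0.2188) = −0.75 ln(0.7812)
  = −0.75 × (-0.246924) = 0.185193 substitutions/site.

0.1852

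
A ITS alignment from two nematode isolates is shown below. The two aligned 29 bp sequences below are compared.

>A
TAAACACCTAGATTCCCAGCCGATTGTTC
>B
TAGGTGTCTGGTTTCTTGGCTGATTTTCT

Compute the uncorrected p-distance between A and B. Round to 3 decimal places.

0.483

The sequences differ at 14 of 29 positions.
p = 14/29 = 0.482758… ≈ 0.483 (to 3 d.p.).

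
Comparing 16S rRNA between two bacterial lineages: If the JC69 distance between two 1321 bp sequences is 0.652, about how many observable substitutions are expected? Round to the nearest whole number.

Invert JC69: p = (3/4)(1 − e^(−4d/3)) = 0.75 × (1 − e^(-0.869333)) = 0.75 × (1 − 0.419231) = 0.435577.
Expected differing sites = pL ≈ 0.435577 × 1321 = 575.397217 ≈ 575.

575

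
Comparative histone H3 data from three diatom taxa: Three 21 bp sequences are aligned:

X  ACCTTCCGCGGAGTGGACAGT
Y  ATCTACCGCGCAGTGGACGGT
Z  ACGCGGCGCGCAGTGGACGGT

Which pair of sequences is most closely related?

X–Y: 4/21 differ, p = 0.190, d = 0.220.
X–Z: 6/21 differ, p = 0.286, d = 0.360.
Y–Z: 5/21 differ, p = 0.238, d = 0.286.
The smallest distance is between X and Y.

X and Y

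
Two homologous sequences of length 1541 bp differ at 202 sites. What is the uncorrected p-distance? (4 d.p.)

0.1311

p = 202/1541 = 0.131083… ≈ 0.1311 (to 4 d.p.).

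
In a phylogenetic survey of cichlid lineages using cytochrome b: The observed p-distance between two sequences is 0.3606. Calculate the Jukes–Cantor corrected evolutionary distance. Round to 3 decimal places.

d = −(3/4) ln(1 − 4p/3) = −0.75 ln(1 − 0.4808) = −0.75 ln(0.5192)
  = −0.75 × (-0.655466) = 0.491600 substitutions/site.

0.492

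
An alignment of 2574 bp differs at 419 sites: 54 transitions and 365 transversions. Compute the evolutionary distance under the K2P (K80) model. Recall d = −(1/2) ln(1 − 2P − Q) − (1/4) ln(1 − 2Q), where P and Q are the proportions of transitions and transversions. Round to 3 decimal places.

P = 54/2574 ≈ 0.020979 and Q = 365/2574 ≈ 0.141803.
Under the Kimura two-parameter model, d = −½ ln(1 − 2P − Q) − ¼ ln(1 − 2Q).
1 − 2P − Q = 0.816239, giving −½ ln(0.816239) = 0.101524.
1 − 2Q = 0.716394, giving −¼ ln(0.716394) = 0.083381.
d = 0.101524 + 0.083381 = 0.184905.

0.185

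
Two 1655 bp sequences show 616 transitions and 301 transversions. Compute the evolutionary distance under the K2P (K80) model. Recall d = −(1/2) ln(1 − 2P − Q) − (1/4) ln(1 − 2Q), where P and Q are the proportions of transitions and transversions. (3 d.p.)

1.417

P = 616/1655 ≈ 0.372205 and Q = 301/1655 ≈ 0.181873.
Under the Kimura two-parameter model, d = −½ ln(1 − 2P − Q) − ¼ ln(1 − 2Q).
1 − 2P − Q = 0.073717, giving −½ ln(0.073717) = 1.303761.
1 − 2Q = 0.636254, giving −¼ ln(0.636254) = 0.113039.
d = 1.303761 + 0.113039 = 1.416800.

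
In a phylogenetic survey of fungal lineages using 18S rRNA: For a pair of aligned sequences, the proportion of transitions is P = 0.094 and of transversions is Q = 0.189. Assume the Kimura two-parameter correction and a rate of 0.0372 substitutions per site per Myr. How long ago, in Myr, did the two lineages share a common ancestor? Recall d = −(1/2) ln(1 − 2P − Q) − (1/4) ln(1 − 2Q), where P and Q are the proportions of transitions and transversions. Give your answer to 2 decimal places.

Under the Kimura two-parameter model, d = −½ ln(1 − 2P − Q) − ¼ ln(1 − 2Q).
1 − 2P − Q = 0.623, giving −½ ln(0.623) = 0.236604.
1 − 2Q = 0.622, giving −¼ ln(0.622) = 0.118704.
d = 0.236604 + 0.118704 = 0.355308.
Under a molecular clock d = 2μt, so t = d/(2μ) = 0.355308 / (2 × 0.0372) = 4.78 Myr.

4.78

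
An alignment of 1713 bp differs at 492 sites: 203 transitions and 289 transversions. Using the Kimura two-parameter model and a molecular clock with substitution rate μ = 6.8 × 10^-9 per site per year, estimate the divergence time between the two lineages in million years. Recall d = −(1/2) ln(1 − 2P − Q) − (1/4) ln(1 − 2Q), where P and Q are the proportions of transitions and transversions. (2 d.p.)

26.70

P = 203/1713 ≈ 0.118506 and Q = 289/1713 ≈ 0.16871.
Under the Kimura two-parameter model, d = −½ ln(1 − 2P − Q) − ¼ ln(1 − 2Q).
1 − 2P − Q = 0.594278, giving −½ ln(0.594278) = 0.260204.
1 − 2Q = 0.66258, giving −¼ ln(0.66258) = 0.102903.
d = 0.260204 + 0.102903 = 0.363107.
Under a molecular clock d = 2μt, so t = d/(2μ) = 0.363107 / (2 × 6.8 × 10^-9) = 26.70 million years.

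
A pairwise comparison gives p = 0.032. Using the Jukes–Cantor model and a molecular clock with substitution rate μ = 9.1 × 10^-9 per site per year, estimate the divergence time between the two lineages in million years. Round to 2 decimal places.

d = −(3/4) ln(1 − 4p/3) = −0.75 ln(1 − 0.042667) = −0.75 ln(0.957333)
  = −0.75 × (-0.043604) = 0.032703 substitutions/site.
Under a molecular clock d = 2μt, so t = d/(2μ) = 0.032703 / (2 × 9.1 × 10^-9) = 1.80 million years.

1.80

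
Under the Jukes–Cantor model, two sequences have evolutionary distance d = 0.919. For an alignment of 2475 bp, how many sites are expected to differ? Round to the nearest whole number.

Invert JC69: p = (3/4)(1 − e^(−4d/3)) = 0.75 × (1 − e^(-1.225333)) = 0.75 × (1 − 0.293660) = 0.529755.
Expected differing sites = pL ≈ 0.529755 × 2475 = 1311.143625 ≈ 1311.

1311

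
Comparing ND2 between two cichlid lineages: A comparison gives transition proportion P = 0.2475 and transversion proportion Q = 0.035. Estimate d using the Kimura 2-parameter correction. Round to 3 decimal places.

0.396

Under the Kimura two-parameter model, d = −½ ln(1 − 2P − Q) − ¼ ln(1 − 2Q).
1 − 2P − Q = 0.47, giving −½ ln(0.47) = 0.377511.
1 − 2Q = 0.93, giving −¼ ln(0.93) = 0.018143.
d = 0.377511 + 0.018143 = 0.395654.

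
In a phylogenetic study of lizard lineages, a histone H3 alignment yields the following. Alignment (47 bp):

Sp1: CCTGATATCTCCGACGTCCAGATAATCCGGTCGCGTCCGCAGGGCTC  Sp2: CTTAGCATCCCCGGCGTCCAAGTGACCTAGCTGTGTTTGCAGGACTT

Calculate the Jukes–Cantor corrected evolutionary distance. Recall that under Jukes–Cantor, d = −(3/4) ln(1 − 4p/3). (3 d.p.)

The sequences differ at 19 of 47 sites, so p = 19/47 ≈ 0.404255.
d = −(3/4) ln(1 − 4p/3) = −0.75 ln(1 − 0.539007) = −0.75 ln(0.460993)
  = −0.75 × (-0.774372) = 0.580779 substitutions/site.

0.581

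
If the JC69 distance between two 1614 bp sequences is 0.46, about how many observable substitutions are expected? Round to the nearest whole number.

Invert JC69: p = (3/4)(1 − e^(−4d/3)) = 0.75 × (1 − e^(-0.613333)) = 0.75 × (1 − 0.541543) = 0.343843.
Expected differing sites = pL ≈ 0.343843 × 1614 = 554.962602 ≈ 555.

555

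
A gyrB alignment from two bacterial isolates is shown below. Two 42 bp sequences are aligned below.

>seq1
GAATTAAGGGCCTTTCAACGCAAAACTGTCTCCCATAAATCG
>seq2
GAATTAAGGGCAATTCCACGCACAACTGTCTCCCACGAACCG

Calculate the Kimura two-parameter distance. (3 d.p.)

Of 42 sites, 3 differences are transitions and 4 are transversions, so P = 3/42 ≈ 0.071429 and Q = 4/42 ≈ 0.095238.
Under the Kimura two-parameter model, d = −½ ln(1 − 2P − Q) − ¼ ln(1 − 2Q).
1 − 2P − Q = 0.761904, giving −½ ln(0.761904) = 0.135967.
1 − 2Q = 0.809524, giving −¼ ln(0.809524) = 0.052827.
d = 0.135967 + 0.052827 = 0.188794.

0.189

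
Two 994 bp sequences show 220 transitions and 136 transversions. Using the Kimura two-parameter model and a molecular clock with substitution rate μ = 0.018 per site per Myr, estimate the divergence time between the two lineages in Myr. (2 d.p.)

14.25

P = 220/994 ≈ 0.221328 and Q = 136/994 ≈ 0.136821.
Under the Kimura two-parameter model, d = −½ ln(1 − 2P − Q) − ¼ ln(1 − 2Q).
1 − 2P − Q = 0.420523, giving −½ ln(0.420523) = 0.433128.
1 − 2Q = 0.726358, giving −¼ ln(0.726358) = 0.079928.
d = 0.433128 + 0.079928 = 0.513056.
Under a molecular clock d = 2μt, so t = d/(2μ) = 0.513056 / (2 × 0.018) = 14.25 Myr.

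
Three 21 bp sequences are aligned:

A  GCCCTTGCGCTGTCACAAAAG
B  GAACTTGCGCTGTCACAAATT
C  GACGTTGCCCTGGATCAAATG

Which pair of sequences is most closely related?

A and B

A–B: 4/21 differ, p = 0.190, d = 0.220.
A–C: 7/21 differ, p = 0.333, d = 0.441.
B–C: 7/21 differ, p = 0.333, d = 0.441.
The smallest distance is between A and B.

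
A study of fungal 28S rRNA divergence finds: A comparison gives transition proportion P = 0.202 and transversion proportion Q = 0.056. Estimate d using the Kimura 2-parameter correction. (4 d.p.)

0.3378

Under the Kimura two-parameter model, d = −½ ln(1 − 2P − Q) − ¼ ln(1 − 2Q).
1 − 2P − Q = 0.54, giving −½ ln(0.54) = 0.308093.
1 − 2Q = 0.888, giving −¼ ln(0.888) = 0.029696.
d = 0.308093 + 0.029696 = 0.337789.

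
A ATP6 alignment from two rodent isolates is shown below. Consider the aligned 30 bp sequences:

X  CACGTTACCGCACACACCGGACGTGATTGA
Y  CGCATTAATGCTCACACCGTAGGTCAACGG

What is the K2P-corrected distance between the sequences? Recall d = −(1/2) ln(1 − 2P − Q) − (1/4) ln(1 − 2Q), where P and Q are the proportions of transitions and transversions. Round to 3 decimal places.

Of 30 sites, 5 differences are transitions and 6 are transversions, so P = 5/30 ≈ 0.166667 and Q = 6/30 = 0.2.
Under the Kimura two-parameter model, d = −½ ln(1 − 2P − Q) − ¼ ln(1 − 2Q).
1 − 2P − Q = 0.466666, giving −½ ln(0.466666) = 0.381071.
1 − 2Q = 0.6, giving −¼ ln(0.6) = 0.127706.
d = 0.381071 + 0.127706 = 0.508777.

0.509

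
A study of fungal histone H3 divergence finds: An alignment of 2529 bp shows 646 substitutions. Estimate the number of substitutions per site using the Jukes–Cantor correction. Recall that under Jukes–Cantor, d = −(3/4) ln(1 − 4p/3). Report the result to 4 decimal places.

p = 646/2529 ≈ 0.255437.
d = −(3/4) ln(1 − 4p/3) = −0.75 ln(1 − 0.340583) = −0.75 ln(0.659417)
  = −0.75 × (-0.416399) = 0.312299 substitutions/site.

0.3123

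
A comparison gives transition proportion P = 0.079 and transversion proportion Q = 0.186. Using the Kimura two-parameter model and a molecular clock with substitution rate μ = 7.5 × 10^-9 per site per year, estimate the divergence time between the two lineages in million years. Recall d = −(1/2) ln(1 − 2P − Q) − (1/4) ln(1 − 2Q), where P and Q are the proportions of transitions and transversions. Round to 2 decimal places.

Under the Kimura two-parameter model, d = −½ ln(1 − 2P − Q) − ¼ ln(1 − 2Q).
1 − 2P − Q = 0.656, giving −½ ln(0.656) = 0.210797.
1 − 2Q = 0.628, giving −¼ ln(0.628) = 0.116304.
d = 0.210797 + 0.116304 = 0.327101.
Under a molecular clock d = 2μt, so t = d/(2μ) = 0.327101 / (2 × 7.5 × 10^-9) = 21.81 million years.

21.81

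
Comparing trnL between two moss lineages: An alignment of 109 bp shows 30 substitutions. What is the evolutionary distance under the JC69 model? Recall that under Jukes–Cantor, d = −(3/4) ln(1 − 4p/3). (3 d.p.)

0.343

p = 30/109 ≈ 0.275229.
d = −(3/4) ln(1 − 4p/3) = −0.75 ln(1 − 0.366972) = −0.75 ln(0.633028)
  = −0.75 × (-0.457241) = 0.342931 substitutions/site.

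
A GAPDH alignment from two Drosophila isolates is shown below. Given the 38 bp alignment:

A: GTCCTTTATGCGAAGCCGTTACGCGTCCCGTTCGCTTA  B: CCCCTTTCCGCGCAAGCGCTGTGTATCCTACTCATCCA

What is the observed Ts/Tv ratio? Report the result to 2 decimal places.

3.75

Transitions are A↔G and C↔T; transversions are all other mismatches.
Transitions: 15. Transversions: 4.
R = 15/4 = 3.75.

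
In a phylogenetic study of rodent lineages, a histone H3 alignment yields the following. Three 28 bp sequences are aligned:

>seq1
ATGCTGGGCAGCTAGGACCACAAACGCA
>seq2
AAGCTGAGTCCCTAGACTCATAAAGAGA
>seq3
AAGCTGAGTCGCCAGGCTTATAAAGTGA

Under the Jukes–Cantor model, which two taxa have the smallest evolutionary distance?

seq2 and seq3

seq1–seq2: 12/28 differ, p = 0.429, d = 0.635.
seq1–seq3: 12/28 differ, p = 0.429, d = 0.635.
seq2–seq3: 5/28 differ, p = 0.179, d = 0.204.
The smallest distance is between seq2 and seq3.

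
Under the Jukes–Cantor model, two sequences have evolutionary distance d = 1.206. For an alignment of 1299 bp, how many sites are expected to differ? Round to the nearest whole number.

Invert JC69: p = (3/4)(1 − e^(−4d/3)) = 0.75 × (1 − e^(-1.608)) = 0.75 × (1 − 0.200288) = 0.599784.
Expected differing sites = pL ≈ 0.599784 × 1299 = 779.119416 ≈ 779.

779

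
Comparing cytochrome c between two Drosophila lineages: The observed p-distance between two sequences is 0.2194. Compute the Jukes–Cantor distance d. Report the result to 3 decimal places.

0.260

d = −(3/4) ln(1 − 4p/3) = −0.75 ln(1 − 0.292533) = −0.75 ln(0.707467)
  = −0.75 × (-0.346064) = 0.259548 substitutions/site.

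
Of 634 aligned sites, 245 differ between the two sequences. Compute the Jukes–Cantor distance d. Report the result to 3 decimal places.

0.543

p = 245/634 ≈ 0.386435.
d = −(3/4) ln(1 − 4p/3) = −0.75 ln(1 − 0.515247) = −0.75 ln(0.484753)
  = −0.75 × (-0.724116) = 0.543087 substitutions/site.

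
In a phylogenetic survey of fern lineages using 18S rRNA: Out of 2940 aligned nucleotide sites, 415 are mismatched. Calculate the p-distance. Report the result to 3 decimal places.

p = 415/2940 = 0.141156… ≈ 0.141 (to 3 d.p.).

0.141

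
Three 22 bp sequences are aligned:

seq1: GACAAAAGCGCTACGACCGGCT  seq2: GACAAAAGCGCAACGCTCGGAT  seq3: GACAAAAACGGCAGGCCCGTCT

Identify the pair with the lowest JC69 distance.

seq1–seq2: 4/22 differ, p = 0.182, d = 0.208.
seq1–seq3: 6/22 differ, p = 0.273, d = 0.339.
seq2–seq3: 7/22 differ, p = 0.318, d = 0.414.
The smallest distance is between seq1 and seq2.

seq1 and seq2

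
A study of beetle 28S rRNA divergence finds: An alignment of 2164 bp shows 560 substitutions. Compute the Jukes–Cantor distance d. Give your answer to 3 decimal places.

0.317

p = 560/2164 ≈ 0.25878.
d = −(3/4) ln(1 − 4p/3) = −0.75 ln(1 − 0.34504) = −0.75 ln(0.65496)
  = −0.75 × (-0.423181) = 0.317386 substitutions/site.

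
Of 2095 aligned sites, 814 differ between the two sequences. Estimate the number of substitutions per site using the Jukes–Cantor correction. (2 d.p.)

p = 814/2095 ≈ 0.388544.
d = −(3/4) ln(1 − 4p/3) = −0.75 ln(1 − 0.518059) = −0.75 ln(0.481941)
  = −0.75 × (-0.729934) = 0.547451 substitutions/site.

0.55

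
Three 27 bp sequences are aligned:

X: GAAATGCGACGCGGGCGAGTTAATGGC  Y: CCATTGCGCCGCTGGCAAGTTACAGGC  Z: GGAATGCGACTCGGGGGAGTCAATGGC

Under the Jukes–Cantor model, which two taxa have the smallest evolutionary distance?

X and Z

X–Y: 8/27 differ, p = 0.296, d = 0.377.
X–Z: 4/27 differ, p = 0.148, d = 0.165.
Y–Z: 11/27 differ, p = 0.407, d = 0.588.
The smallest distance is between X and Z.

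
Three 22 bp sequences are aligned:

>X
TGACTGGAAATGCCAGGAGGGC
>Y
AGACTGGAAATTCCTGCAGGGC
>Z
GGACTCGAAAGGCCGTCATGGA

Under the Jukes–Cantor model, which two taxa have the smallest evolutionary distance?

X and Y

X–Y: 4/22 differ, p = 0.182, d = 0.208.
X–Z: 8/22 differ, p = 0.364, d = 0.497.
Y–Z: 8/22 differ, p = 0.364, d = 0.497.
The smallest distance is between X and Y.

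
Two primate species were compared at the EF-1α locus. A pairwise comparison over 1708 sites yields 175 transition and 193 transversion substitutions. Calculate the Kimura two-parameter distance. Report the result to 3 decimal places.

P = 175/1708 ≈ 0.102459 and Q = 193/1708 ≈ 0.112998.
Under the Kimura two-parameter model, d = −½ ln(1 − 2P − Q) − ¼ ln(1 − 2Q).
1 − 2P − Q = 0.682084, giving −½ ln(0.682084) = 0.191301.
1 − 2Q = 0.774004, giving −¼ ln(0.774004) = 0.064045.
d = 0.191301 + 0.064045 = 0.255346.

0.255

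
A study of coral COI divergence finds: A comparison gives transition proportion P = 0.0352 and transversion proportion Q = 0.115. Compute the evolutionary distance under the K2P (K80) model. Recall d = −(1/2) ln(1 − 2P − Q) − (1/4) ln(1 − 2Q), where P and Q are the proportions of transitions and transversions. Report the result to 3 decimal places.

0.168

Under the Kimura two-parameter model, d = −½ ln(1 − 2P − Q) − ¼ ln(1 − 2Q).
1 − 2P − Q = 0.8146, giving −½ ln(0.8146) = 0.102529.
1 − 2Q = 0.77, giving −¼ ln(0.77) = 0.065341.
d = 0.102529 + 0.065341 = 0.167870.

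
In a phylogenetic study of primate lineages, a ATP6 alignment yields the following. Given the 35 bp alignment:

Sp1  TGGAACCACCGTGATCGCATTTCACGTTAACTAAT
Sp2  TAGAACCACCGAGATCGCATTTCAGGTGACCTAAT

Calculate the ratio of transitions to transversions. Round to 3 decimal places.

Transitions are A↔G and C↔T; transversions are all other mismatches.
Transitions: 1. Transversions: 4.
R = 1/4 = 0.250.

0.250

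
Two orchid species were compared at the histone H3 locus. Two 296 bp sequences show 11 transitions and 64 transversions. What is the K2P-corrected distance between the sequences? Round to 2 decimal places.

P = 11/296 ≈ 0.037162 and Q = 64/296 ≈ 0.216216.
Under the Kimura two-parameter model, d = −½ ln(1 − 2P − Q) − ¼ ln(1 − 2Q).
1 − 2P − Q = 0.70946, giving −½ ln(0.70946) = 0.171626.
1 − 2Q = 0.567568, giving −¼ ln(0.567568) = 0.141599.
d = 0.171626 + 0.141599 = 0.313225.

0.31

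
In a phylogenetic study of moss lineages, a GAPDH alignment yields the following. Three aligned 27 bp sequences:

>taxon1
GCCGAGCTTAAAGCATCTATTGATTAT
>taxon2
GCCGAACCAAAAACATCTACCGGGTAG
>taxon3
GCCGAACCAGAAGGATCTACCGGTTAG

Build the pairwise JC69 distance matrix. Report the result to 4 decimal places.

taxon1–taxon2: 9/27 sites differ → p ≈ 0.333333, d = −0.75 ln(1 − 0.444444) = 0.440839 ≈ 0.4408.
taxon1–taxon3: 9/27 sites differ → p ≈ 0.333333, d = −0.75 ln(1 − 0.444444) = 0.440839 ≈ 0.4408.
taxon2–taxon3: 4/27 sites differ → p ≈ 0.148148, d = −0.75 ln(1 − 0.197531) = 0.165047 ≈ 0.1650.

d(taxon1,taxon2) = 0.4408, d(taxon1,taxon3) = 0.4408, d(taxon2,taxon3) = 0.1650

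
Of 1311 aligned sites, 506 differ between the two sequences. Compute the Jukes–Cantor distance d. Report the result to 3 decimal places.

0.542

p = 506/1311 ≈ 0.385965.
d = −(3/4) ln(1 − 4p/3) = −0.75 ln(1 − 0.51462) = −0.75 ln(0.48538)
  = −0.75 × (-0.722823) = 0.542117 substitutions/site.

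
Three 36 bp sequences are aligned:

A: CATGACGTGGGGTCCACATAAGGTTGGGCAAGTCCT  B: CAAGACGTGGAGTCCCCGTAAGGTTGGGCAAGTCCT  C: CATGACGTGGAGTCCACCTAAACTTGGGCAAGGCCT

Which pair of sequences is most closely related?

A–B: 4/36 differ, p = 0.111, d = 0.120.
A–C: 5/36 differ, p = 0.139, d = 0.154.
B–C: 6/36 differ, p = 0.167, d = 0.188.
The smallest distance is between A and B.

A and B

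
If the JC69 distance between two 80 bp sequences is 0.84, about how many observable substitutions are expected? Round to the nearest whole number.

Invert JC69: p = (3/4)(1 − e^(−4d/3)) = 0.75 × (1 − e^(-1.12)) = 0.75 × (1 − 0.326280) = 0.505290.
Expected differing sites = pL ≈ 0.505290 × 80 = 40.4232 ≈ 40.

40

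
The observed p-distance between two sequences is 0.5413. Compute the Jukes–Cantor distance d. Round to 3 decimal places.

0.959

d = −(3/4) ln(1 − 4p/3) = −0.75 ln(1 − 0.721733) = −0.75 ln(0.278267)
  = −0.75 × (-1.279174) = 0.959381 substitutions/site.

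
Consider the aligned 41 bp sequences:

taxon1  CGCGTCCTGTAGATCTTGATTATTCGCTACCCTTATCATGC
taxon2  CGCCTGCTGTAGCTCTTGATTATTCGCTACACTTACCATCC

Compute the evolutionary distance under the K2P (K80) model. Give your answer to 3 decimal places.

Of 41 sites, 1 differences are transitions and 5 are transversions, so P = 1/41 ≈ 0.02439 and Q = 5/41 ≈ 0.121951.
Under the Kimura two-parameter model, d = −½ ln(1 − 2P − Q) − ¼ ln(1 − 2Q).
1 − 2P − Q = 0.829269, giving −½ ln(0.829269) = 0.093605.
1 − 2Q = 0.756098, giving −¼ ln(0.756098) = 0.069896.
d = 0.093605 + 0.069896 = 0.163501.

0.164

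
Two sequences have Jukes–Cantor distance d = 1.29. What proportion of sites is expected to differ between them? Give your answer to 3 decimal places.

0.616

p = (3/4)(1 − e^(−4d/3)) = 0.75 × (1 − e^(-1.72)) = 0.75 × (1 − 0.179066) = 0.615701.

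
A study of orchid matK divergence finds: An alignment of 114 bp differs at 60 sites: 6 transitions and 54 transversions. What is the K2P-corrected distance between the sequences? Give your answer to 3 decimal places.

1.169

P = 6/114 ≈ 0.052632 and Q = 54/114 ≈ 0.473684.
Under the Kimura two-parameter model, d = −½ ln(1 − 2P − Q) − ¼ ln(1 − 2Q).
1 − 2P − Q = 0.421052, giving −½ ln(0.421052) = 0.432499.
1 − 2Q = 0.052632, giving −¼ ln(0.052632) = 0.736108.
d = 0.432499 + 0.736108 = 1.168607.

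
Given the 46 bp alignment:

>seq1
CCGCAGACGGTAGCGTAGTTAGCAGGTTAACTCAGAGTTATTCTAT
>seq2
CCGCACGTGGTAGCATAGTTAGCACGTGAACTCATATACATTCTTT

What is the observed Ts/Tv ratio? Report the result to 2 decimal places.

Transitions are A↔G and C↔T; transversions are all other mismatches.
Transitions: 4. Transversions: 7.
R = 4/7 = 0.571428… ≈ 0.57 (to 2 d.p.).

0.57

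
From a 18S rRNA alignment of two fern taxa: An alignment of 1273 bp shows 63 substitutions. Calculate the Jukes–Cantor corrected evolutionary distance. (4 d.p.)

p = 63/1273 ≈ 0.049489.
d = −(3/4) ln(1 − 4p/3) = −0.75 ln(1 − 0.065985) = −0.75 ln(0.934015)
  = −0.75 × (-0.068263) = 0.051197 substitutions/site.

0.0512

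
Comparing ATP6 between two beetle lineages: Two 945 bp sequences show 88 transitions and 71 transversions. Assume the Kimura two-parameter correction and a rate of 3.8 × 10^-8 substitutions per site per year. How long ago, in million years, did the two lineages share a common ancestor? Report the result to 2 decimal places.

2.53

P = 88/945 ≈ 0.093122 and Q = 71/945 ≈ 0.075132.
Under the Kimura two-parameter model, d = −½ ln(1 − 2P − Q) − ¼ ln(1 − 2Q).
1 − 2P − Q = 0.738624, giving −½ ln(0.738624) = 0.151483.
1 − 2Q = 0.849736, giving −¼ ln(0.849736) = 0.040707.
d = 0.151483 + 0.040707 = 0.192190.
Under a molecular clock d = 2μt, so t = d/(2μ) = 0.192190 / (2 × 3.8 × 10^-8) = 2.53 million years.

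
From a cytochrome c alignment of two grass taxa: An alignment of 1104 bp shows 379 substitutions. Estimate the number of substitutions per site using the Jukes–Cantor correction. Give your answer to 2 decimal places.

0.46

p = 379/1104 ≈ 0.343297.
d = −(3/4) ln(1 − 4p/3) = −0.75 ln(1 − 0.457729) = −0.75 ln(0.542271)
  = −0.75 × (-0.611989) = 0.458992 substitutions/site.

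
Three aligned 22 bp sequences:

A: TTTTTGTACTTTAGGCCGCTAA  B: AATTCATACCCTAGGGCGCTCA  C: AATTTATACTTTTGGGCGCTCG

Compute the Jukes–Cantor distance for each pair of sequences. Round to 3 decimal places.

A–B: 8/22 sites differ → p ≈ 0.363636, d = −0.75 ln(1 − 0.484848) = 0.497470 ≈ 0.497.
A–C: 7/22 sites differ → p ≈ 0.318182, d = −0.75 ln(1 − 0.424243) = 0.414052 ≈ 0.414.
B–C: 5/22 sites differ → p ≈ 0.227273, d = −0.75 ln(1 − 0.303031) = 0.270761 ≈ 0.271.

d(A,B) = 0.497, d(A,C) = 0.414, d(B,C) = 0.271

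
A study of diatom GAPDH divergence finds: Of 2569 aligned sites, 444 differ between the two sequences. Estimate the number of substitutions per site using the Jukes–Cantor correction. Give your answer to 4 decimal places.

p = 444/2569 ≈ 0.17283.
d = −(3/4) ln(1 − 4p/3) = −0.75 ln(1 − 0.23044) = −0.75 ln(0.76956)
  = −0.75 × (-0.261936) = 0.196452 substitutions/site.

0.1965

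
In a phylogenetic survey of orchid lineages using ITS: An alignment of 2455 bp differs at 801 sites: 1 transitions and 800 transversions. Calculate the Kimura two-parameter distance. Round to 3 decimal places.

P = 1/2455 ≈ 0.000407 and Q = 800/2455 ≈ 0.325866.
Under the Kimura two-parameter model, d = −½ ln(1 − 2P − Q) − ¼ ln(1 − 2Q).
1 − 2P − Q = 0.67332, giving −½ ln(0.67332) = 0.197767.
1 − 2Q = 0.348268, giving −¼ ln(0.348268) = 0.263696.
d = 0.197767 + 0.263696 = 0.461463.

0.461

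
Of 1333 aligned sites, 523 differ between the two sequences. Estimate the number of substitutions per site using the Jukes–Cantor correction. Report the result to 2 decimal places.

p = 523/1333 ≈ 0.392348.
d = −(3/4) ln(1 − 4p/3) = −0.75 ln(1 − 0.523131) = −0.75 ln(0.476869)
  = −0.75 × (-0.740513) = 0.555385 substitutions/site.

0.56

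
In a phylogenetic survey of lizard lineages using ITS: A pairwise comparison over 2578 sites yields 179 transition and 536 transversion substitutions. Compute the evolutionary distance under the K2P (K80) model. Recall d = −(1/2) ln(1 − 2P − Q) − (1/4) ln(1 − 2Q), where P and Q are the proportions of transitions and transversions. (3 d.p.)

P = 179/2578 ≈ 0.069434 and Q = 536/2578 ≈ 0.207913.
Under the Kimura two-parameter model, d = −½ ln(1 − 2P − Q) − ¼ ln(1 − 2Q).
1 − 2P − Q = 0.653219, giving −½ ln(0.653219) = 0.212921.
1 − 2Q = 0.584174, giving −¼ ln(0.584174) = 0.134389.
d = 0.212921 + 0.134389 = 0.347310.

0.347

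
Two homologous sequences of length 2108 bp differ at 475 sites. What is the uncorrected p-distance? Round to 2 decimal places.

p = 475/2108 = 0.225332… ≈ 0.23 (to 2 d.p.).

0.23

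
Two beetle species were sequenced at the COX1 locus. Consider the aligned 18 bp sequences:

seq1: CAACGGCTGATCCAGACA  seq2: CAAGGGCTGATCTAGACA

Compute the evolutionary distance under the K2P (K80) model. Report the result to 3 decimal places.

Of 18 sites, 1 differences are transitions and 1 are transversions, so P = 1/18 ≈ 0.055556 and Q = 1/18 ≈ 0.055556.
Under the Kimura two-parameter model, d = −½ ln(1 − 2P − Q) − ¼ ln(1 − 2Q).
1 − 2P − Q = 0.833332, giving −½ ln(0.833332) = 0.091162.
1 − 2Q = 0.888888, giving −¼ ln(0.888888) = 0.029446.
d = 0.091162 + 0.029446 = 0.120608.

0.121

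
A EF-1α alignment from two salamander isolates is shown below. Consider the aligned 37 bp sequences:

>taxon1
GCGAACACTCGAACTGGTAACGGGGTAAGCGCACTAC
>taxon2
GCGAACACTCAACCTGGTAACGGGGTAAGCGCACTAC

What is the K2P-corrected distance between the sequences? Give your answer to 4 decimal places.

Of 37 sites, 1 differences are transitions and 1 are transversions, so P = 1/37 ≈ 0.027027 and Q = 1/37 ≈ 0.027027.
Under the Kimura two-parameter model, d = −½ ln(1 − 2P − Q) − ¼ ln(1 − 2Q).
1 − 2P − Q = 0.918919, giving −½ ln(0.918919) = 0.042279.
1 − 2Q = 0.945946, giving −¼ ln(0.945946) = 0.013892.
d = 0.042279 + 0.013892 = 0.056171.

0.0562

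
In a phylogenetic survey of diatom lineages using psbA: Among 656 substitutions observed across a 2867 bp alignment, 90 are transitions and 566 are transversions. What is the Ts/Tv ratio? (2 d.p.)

0.16

R = 90/566 = 0.159010… ≈ 0.16 (to 2 d.p.).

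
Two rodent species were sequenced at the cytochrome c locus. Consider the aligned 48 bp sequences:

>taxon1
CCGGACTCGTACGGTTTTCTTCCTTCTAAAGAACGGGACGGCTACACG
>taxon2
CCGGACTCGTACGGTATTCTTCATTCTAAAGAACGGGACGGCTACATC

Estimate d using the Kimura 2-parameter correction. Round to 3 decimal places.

Of 48 sites, 1 differences are transitions and 3 are transversions, so P = 1/48 ≈ 0.020833 and Q = 3/48 = 0.0625.
Under the Kimura two-parameter model, d = −½ ln(1 − 2P − Q) − ¼ ln(1 − 2Q).
1 − 2P − Q = 0.895834, giving −½ ln(0.895834) = 0.055000.
1 − 2Q = 0.875, giving −¼ ln(0.875) = 0.033383.
d = 0.055000 + 0.033383 = 0.088383.

0.088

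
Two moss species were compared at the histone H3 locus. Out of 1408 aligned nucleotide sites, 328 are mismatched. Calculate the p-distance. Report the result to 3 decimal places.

p = 328/1408 = 0.232954… ≈ 0.233 (to 3 d.p.).

0.233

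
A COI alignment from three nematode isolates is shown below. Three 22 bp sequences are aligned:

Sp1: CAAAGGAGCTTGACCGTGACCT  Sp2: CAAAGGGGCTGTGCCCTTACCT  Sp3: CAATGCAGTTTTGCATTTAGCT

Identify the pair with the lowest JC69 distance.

Sp1 and Sp2

Sp1–Sp2: 6/22 differ, p = 0.273, d = 0.339.
Sp1–Sp3: 9/22 differ, p = 0.409, d = 0.591.
Sp2–Sp3: 8/22 differ, p = 0.364, d = 0.497.
The smallest distance is between Sp1 and Sp2.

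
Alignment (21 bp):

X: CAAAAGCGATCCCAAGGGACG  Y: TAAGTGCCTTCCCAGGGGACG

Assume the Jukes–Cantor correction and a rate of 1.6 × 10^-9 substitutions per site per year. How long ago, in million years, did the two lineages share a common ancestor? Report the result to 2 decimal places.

112.40

The sequences differ at 6 of 21 sites (1, 4, 5, 8, 9, 15), so p = 6/21 ≈ 0.285714.
d = −(3/4) ln(1 − 4p/3) = −0.75 ln(1 − 0.380952) = −0.75 ln(0.619048)
  = −0.75 × (-0.479572) = 0.359679 substitutions/site.
Under a molecular clock d = 2μt, so t = d/(2μ) = 0.359679 / (2 × 1.6 × 10^-9) = 112.40 million years.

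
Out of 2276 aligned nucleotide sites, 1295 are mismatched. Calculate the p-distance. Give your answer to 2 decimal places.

0.57

p = 1295/2276 = 0.568980… ≈ 0.57 (to 2 d.p.).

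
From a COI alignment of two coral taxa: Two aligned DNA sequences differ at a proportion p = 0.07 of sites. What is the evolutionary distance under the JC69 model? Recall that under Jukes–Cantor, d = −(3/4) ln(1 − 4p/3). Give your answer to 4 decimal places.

0.0735

d = −(3/4) ln(1 − 4p/3) = −0.75 ln(1 − 0.093333) = −0.75 ln(0.906667)
  = −0.75 × (-0.097980) = 0.073485 substitutions/site.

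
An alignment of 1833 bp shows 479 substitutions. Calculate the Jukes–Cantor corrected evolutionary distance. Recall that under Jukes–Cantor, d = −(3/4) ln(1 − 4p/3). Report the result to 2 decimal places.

p = 479/1833 ≈ 0.26132.
d = −(3/4) ln(1 − 4p/3) = −0.75 ln(1 − 0.348427) = −0.75 ln(0.651573)
  = −0.75 × (-0.428366) = 0.321275 substitutions/site.

0.32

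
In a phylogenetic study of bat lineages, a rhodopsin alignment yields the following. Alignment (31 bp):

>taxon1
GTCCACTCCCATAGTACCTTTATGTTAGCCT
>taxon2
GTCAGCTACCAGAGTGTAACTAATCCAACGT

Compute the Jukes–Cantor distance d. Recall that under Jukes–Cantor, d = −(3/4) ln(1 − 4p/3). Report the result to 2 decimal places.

The sequences differ at 15 of 31 sites, so p = 15/31 ≈ 0.483871.
d = −(3/4) ln(1 − 4p/3) = −0.75 ln(1 − 0.645161) = −0.75 ln(0.354839)
  = −0.75 × (-1.036091) = 0.777068 substitutions/site.

0.78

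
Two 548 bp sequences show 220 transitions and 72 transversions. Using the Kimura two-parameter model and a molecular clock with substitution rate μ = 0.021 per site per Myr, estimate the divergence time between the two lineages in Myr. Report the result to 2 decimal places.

P = 220/548 ≈ 0.40146 and Q = 72/548 ≈ 0.131387.
Under the Kimura two-parameter model, d = −½ ln(1 − 2P − Q) − ¼ ln(1 − 2Q).
1 − 2P − Q = 0.065693, giving −½ ln(0.065693) = 1.361381.
1 − 2Q = 0.737226, giving −¼ ln(0.737226) = 0.076215.
d = 1.361381 + 0.076215 = 1.437596.
Under a molecular clock d = 2μt, so t = d/(2μ) = 1.437596 / (2 × 0.021) = 34.23 Myr.

34.23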